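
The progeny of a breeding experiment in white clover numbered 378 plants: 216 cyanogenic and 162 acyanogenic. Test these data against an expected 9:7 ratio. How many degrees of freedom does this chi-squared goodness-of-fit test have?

A goodness-of-fit test with 2 phenotype classes has df = 2 − 1 = 1.

1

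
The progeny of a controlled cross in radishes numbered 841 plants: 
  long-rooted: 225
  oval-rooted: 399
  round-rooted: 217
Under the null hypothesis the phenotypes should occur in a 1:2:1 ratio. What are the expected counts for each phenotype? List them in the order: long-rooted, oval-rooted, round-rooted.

210.25, 420.5, 210.25

Under the 1:2:1 hypothesis (Σ ratio = 4, N = 841):
  long-rooted: 841 × 1/4 = 210.25
  oval-rooted: 841 × 2/4 = 420.5
  round-rooted: 841 × 1/4 = 210.25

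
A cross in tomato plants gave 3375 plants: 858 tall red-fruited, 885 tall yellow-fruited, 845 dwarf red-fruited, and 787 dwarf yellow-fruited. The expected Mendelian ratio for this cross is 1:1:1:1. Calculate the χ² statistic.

The 1:1:1:1 ratio has 4 parts, so with N = 3375 the expected counts are:
  tall red-fruited: 3375 × 1/4 = 843.75
  tall yellow-fruited: 3375 × 1/4 = 843.75
  dwarf red-fruited: 3375 × 1/4 = 843.75
  dwarf yellow-fruited: 3375 × 1/4 = 843.75
χ² = Σ (O − E)² / E
  tall red-fruited: (858 − 843.75)² / 843.75 = 0.2407
  tall yellow-fruited: (885 − 843.75)² / 843.75 = 2.0167
  dwarf red-fruited: (845 − 843.75)² / 843.75 = 0.0019
  dwarf yellow-fruited: (787 − 843.75)² / 843.75 = 3.8170
χ² = 0.2407 + 2.0167 + 0.0019 + 3.8170 = 6.0763 ≈ 6.076

6.076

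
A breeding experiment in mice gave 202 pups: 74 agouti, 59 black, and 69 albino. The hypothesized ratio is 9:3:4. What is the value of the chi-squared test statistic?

32.378

Total ratio parts = 16. Expected numbers out of 202:
  agouti: 202 × 9/16 = 113.625
  black: 202 × 3/16 = 37.875
  albino: 202 × 4/16 = 50.5
χ² = Σ (O − E)² / E
  agouti: (74 − 113.625)² / 113.625 = 13.8186
  black: (59 − 37.875)² / 37.875 = 11.7826
  albino: (69 − 50.5)² / 50.5 = 6.7772
χ² = 13.8186 + 11.7826 + 6.7772 = 32.3784 ≈ 32.378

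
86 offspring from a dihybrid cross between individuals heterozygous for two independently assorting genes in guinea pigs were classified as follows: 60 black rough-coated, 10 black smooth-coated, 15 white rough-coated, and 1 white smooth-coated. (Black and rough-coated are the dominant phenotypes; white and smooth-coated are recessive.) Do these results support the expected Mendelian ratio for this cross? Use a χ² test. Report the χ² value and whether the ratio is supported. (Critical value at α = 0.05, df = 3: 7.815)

A dihybrid F₂ with independent assortment and complete dominance at both loci gives a 9:3:3:1 phenotypic ratio.
Total ratio parts = 16. Expected numbers out of 86:
  black rough-coated: 86 × 9/16 = 48.375
  black smooth-coated: 86 × 3/16 = 16.125
  white rough-coated: 86 × 3/16 = 16.125
  white smooth-coated: 86 × 1/16 = 5.375
χ² = Σ (O − E)² / E
  black rough-coated: (60 − 48.375)² / 48.375 = 2.7936
  black smooth-coated: (10 − 16.125)² / 16.125 = 2.3266
  white rough-coated: (15 − 16.125)² / 16.125 = 0.0785
  white smooth-coated: (1 − 5.375)² / 5.375 = 3.5610
χ² = 2.7936 + 2.3266 + 0.0785 + 3.5610 = 8.7597 ≈ 8.760
Degrees of freedom = 4 − 1 = 3; critical value at α = 0.05 is 7.815.
Since 8.760 > 7.815, we reject the null hypothesis — the data do not fit the 9:3:3:1 ratio.

8.760; not consistent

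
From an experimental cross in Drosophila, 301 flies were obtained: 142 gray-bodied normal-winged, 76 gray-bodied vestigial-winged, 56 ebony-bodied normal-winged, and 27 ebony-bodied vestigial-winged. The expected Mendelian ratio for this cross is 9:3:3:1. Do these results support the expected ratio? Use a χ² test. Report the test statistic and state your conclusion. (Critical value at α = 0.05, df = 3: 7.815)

14.753; not consistent

Under the 9:3:3:1 hypothesis (Σ ratio = 16, N = 301):
  gray-bodied normal-winged: 301 × 9/16 = 169.3125
  gray-bodied vestigial-winged: 301 × 3/16 = 56.4375
  ebony-bodied normal-winged: 301 × 3/16 = 56.4375
  ebony-bodied vestigial-winged: 301 × 1/16 = 18.8125
χ² = Σ (O − E)² / E
  gray-bodied normal-winged: (142 − 169.3125)² / 169.3125 = 4.4059
  gray-bodied vestigial-winged: (76 − 56.4375)² / 56.4375 = 6.7808
  ebony-bodied normal-winged: (56 − 56.4375)² / 56.4375 = 0.0034
  ebony-bodied vestigial-winged: (27 − 18.8125)² / 18.8125 = 3.5633
χ² = 4.4059 + 6.7808 + 0.0034 + 3.5633 = 14.7534 ≈ 14.753
Degrees of freedom = 4 − 1 = 3; critical value at α = 0.05 is 7.815.
Since 14.753 > 7.815, we reject the null hypothesis — the data do not fit the 9:3:3:1 ratio.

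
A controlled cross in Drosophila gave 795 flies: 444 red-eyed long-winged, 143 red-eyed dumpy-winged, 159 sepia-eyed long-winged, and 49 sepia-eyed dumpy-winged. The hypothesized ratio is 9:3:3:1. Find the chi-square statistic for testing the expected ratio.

0.941

Total ratio parts = 16. Expected numbers out of 795:
  red-eyed long-winged: 795 × 9/16 = 447.1875
  red-eyed dumpy-winged: 795 × 3/16 = 149.0625
  sepia-eyed long-winged: 795 × 3/16 = 149.0625
  sepia-eyed dumpy-winged: 795 × 1/16 = 49.6875
χ² = Σ (O − E)² / E
  red-eyed long-winged: (444 − 447.1875)² / 447.1875 = 0.0227
  red-eyed dumpy-winged: (143 − 149.0625)² / 149.0625 = 0.2466
  sepia-eyed long-winged: (159 − 149.0625)² / 149.0625 = 0.6625
  sepia-eyed dumpy-winged: (49 − 49.6875)² / 49.6875 = 0.0095
χ² = 0.0227 + 0.2466 + 0.6625 + 0.0095 = 0.9413 ≈ 0.941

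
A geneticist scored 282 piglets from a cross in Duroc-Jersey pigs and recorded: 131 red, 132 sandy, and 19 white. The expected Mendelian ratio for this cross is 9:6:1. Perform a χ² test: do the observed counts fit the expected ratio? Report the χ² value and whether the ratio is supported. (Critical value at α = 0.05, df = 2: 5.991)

The 9:6:1 ratio has 16 parts, so with N = 282 the expected counts are:
  red: 282 × 9/16 = 158.625
  sandy: 282 × 6/16 = 105.75
  white: 282 × 1/16 = 17.625
χ² = Σ (O − E)² / E
  red: (131 − 158.625)² / 158.625 = 4.8110
  sandy: (132 − 105.75)² / 105.75 = 6.5160
  white: (19 − 17.625)² / 17.625 = 0.1073
χ² = 4.8110 + 6.5160 + 0.1073 = 11.4343 ≈ 11.434
Degrees of freedom = 3 − 1 = 2; critical value at α = 0.05 is 5.991.
Since 11.434 > 5.991, we reject the null hypothesis — the data do not fit the 9:6:1 ratio.

11.434; not consistent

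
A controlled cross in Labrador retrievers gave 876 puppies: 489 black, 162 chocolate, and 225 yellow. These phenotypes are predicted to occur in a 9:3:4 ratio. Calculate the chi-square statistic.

0.224

Total ratio parts = 16. Expected numbers out of 876:
  black: 876 × 9/16 = 492.75
  chocolate: 876 × 3/16 = 164.25
  yellow: 876 × 4/16 = 219
χ² = Σ (O − E)² / E
  black: (489 − 492.75)² / 492.75 = 0.0285
  chocolate: (162 − 164.25)² / 164.25 = 0.0308
  yellow: (225 − 219)² / 219 = 0.1644
χ² = 0.0285 + 0.0308 + 0.1644 = 0.2237 ≈ 0.224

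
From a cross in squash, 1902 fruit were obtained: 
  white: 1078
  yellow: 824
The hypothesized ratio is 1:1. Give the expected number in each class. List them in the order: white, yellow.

Total ratio parts = 2. Expected numbers out of 1902:
  white: 1902 × 1/2 = 951
  yellow: 1902 × 1/2 = 951

951, 951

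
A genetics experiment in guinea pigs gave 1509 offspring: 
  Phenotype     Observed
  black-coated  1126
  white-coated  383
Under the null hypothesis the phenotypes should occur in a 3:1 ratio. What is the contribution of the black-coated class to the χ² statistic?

0.029

Under the 3:1 hypothesis (Σ ratio = 4, N = 1509):
  black-coated: 1509 × 3/4 = 1131.75
  white-coated: 1509 × 1/4 = 377.25
Contribution of black-coated: (1126 − 1131.75)² / 1131.75 = 0.0292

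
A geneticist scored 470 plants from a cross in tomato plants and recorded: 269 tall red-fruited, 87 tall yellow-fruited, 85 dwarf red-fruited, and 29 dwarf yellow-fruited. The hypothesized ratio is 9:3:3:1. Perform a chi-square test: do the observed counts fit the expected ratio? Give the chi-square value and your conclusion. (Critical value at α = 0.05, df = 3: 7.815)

0.211; consistent

The 9:3:3:1 ratio has 16 parts, so with N = 470 the expected counts are:
  tall red-fruited: 470 × 9/16 = 264.375
  tall yellow-fruited: 470 × 3/16 = 88.125
  dwarf red-fruited: 470 × 3/16 = 88.125
  dwarf yellow-fruited: 470 × 1/16 = 29.375
χ² = Σ (O − E)² / E
  tall red-fruited: (269 − 264.375)² / 264.375 = 0.0809
  tall yellow-fruited: (87 − 88.125)² / 88.125 = 0.0144
  dwarf red-fruited: (85 − 88.125)² / 88.125 = 0.1108
  dwarf yellow-fruited: (29 − 29.375)² / 29.375 = 0.0048
χ² = 0.0809 + 0.0144 + 0.1108 + 0.0048 = 0.2109 ≈ 0.211
Degrees of freedom = 4 − 1 = 3; critical value at α = 0.05 is 7.815.
Since 0.211 < 7.815, we fail to reject the null hypothesis — the data are consistent with the 9:3:3:1 ratio.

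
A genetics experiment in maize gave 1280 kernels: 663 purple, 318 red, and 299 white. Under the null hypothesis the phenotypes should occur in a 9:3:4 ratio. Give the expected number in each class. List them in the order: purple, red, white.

The 9:3:4 ratio has 16 parts, so with N = 1280 the expected counts are:
  purple: 1280 × 9/16 = 720
  red: 1280 × 3/16 = 240
  white: 1280 × 4/16 = 320

720, 240, 320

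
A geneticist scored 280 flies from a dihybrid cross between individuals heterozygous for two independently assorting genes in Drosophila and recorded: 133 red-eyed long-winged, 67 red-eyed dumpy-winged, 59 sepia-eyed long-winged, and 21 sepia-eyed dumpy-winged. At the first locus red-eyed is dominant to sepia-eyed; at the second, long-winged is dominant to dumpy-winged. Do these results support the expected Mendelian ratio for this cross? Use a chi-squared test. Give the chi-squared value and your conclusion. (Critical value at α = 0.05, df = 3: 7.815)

A dihybrid F₂ with independent assortment and complete dominance at both loci gives a 9:3:3:1 phenotypic ratio.
Expected counts for N = 280 under a 9:3:3:1 ratio (total parts = 16):
  red-eyed long-winged: 280 × 9/16 = 157.5
  red-eyed dumpy-winged: 280 × 3/16 = 52.5
  sepia-eyed long-winged: 280 × 3/16 = 52.5
  sepia-eyed dumpy-winged: 280 × 1/16 = 17.5
χ² = Σ (O − E)² / E
  red-eyed long-winged: (133 − 157.5)² / 157.5 = 3.8111
  red-eyed dumpy-winged: (67 − 52.5)² / 52.5 = 4.0048
  sepia-eyed long-winged: (59 − 52.5)² / 52.5 = 0.8048
  sepia-eyed dumpy-winged: (21 − 17.5)² / 17.5 = 0.7000
χ² = 3.8111 + 4.0048 + 0.8048 + 0.7000 = 9.3207 ≈ 9.321
Degrees of freedom = 4 − 1 = 3; critical value at α = 0.05 is 7.815.
Since 9.321 > 7.815, we reject the null hypothesis — the data do not fit the 9:3:3:1 ratio.

9.321; not consistent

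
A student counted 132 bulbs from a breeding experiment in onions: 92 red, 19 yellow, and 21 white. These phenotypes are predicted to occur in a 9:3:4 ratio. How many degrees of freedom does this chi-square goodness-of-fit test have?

2

A goodness-of-fit test with 3 phenotype classes has df = 3 − 1 = 2.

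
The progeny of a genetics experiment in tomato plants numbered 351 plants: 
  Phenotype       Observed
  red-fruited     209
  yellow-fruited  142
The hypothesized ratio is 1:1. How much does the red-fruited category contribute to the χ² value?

6.395

Expected counts for N = 351 under a 1:1 ratio (total parts = 2):
  red-fruited: 351 × 1/2 = 175.5
  yellow-fruited: 351 × 1/2 = 175.5
Contribution of red-fruited: (209 − 175.5)² / 175.5 = 6.3946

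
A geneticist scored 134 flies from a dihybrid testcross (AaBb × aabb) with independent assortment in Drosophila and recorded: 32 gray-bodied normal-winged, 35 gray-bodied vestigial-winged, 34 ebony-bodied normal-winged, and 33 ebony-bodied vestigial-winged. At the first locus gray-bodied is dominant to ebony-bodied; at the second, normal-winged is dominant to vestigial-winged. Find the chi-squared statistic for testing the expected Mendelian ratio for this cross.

A dihybrid testcross with independent assortment gives a 1:1:1:1 ratio.
Expected counts for N = 134 under a 1:1:1:1 ratio (total parts = 4):
  gray-bodied normal-winged: 134 × 1/4 = 33.5
  gray-bodied vestigial-winged: 134 × 1/4 = 33.5
  ebony-bodied normal-winged: 134 × 1/4 = 33.5
  ebony-bodied vestigial-winged: 134 × 1/4 = 33.5
χ² = Σ (O − E)² / E
  gray-bodied normal-winged: (32 − 33.5)² / 33.5 = 0.0672
  gray-bodied vestigial-winged: (35 − 33.5)² / 33.5 = 0.0672
  ebony-bodied normal-winged: (34 − 33.5)² / 33.5 = 0.0075
  ebony-bodied vestigial-winged: (33 − 33.5)² / 33.5 = 0.0075
χ² = 0.0672 + 0.0672 + 0.0075 + 0.0075 = 0.1494 ≈ 0.149

0.149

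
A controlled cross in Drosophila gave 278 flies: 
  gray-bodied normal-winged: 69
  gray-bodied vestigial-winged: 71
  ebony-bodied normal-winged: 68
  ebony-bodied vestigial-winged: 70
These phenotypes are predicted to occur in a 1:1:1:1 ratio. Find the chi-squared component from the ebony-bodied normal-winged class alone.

Total ratio parts = 4. Expected numbers out of 278:
  gray-bodied normal-winged: 278 × 1/4 = 69.5
  gray-bodied vestigial-winged: 278 × 1/4 = 69.5
  ebony-bodied normal-winged: 278 × 1/4 = 69.5
  ebony-bodied vestigial-winged: 278 × 1/4 = 69.5
Contribution of ebony-bodied normal-winged: (68 − 69.5)² / 69.5 = 0.0324

0.032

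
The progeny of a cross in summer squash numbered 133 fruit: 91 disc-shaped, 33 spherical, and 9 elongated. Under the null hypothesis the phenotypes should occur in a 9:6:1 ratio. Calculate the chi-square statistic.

9.269

Under the 9:6:1 hypothesis (Σ ratio = 16, N = 133):
  disc-shaped: 133 × 9/16 = 74.8125
  spherical: 133 × 6/16 = 49.875
  elongated: 133 × 1/16 = 8.3125
χ² = Σ (O − E)² / E
  disc-shaped: (91 − 74.8125)² / 74.8125 = 3.5026
  spherical: (33 − 49.875)² / 49.875 = 5.7096
  elongated: (9 − 8.3125)² / 8.3125 = 0.0569
χ² = 3.5026 + 5.7096 + 0.0569 = 9.2691 ≈ 9.269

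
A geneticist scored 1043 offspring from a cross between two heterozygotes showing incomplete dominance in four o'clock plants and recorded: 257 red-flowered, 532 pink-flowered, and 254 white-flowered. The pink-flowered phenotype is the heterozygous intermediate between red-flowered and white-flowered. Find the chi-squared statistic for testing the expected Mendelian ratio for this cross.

0.440

With incomplete dominance, a heterozygote × heterozygote cross gives a 1:2:1 phenotypic ratio.
Total ratio parts = 4. Expected numbers out of 1043:
  red-flowered: 1043 × 1/4 = 260.75
  pink-flowered: 1043 × 2/4 = 521.5
  white-flowered: 1043 × 1/4 = 260.75
χ² = Σ (O − E)² / E
  red-flowered: (257 − 260.75)² / 260.75 = 0.0539
  pink-flowered: (532 − 521.5)² / 521.5 = 0.2114
  white-flowered: (254 − 260.75)² / 260.75 = 0.1747
χ² = 0.0539 + 0.2114 + 0.1747 = 0.440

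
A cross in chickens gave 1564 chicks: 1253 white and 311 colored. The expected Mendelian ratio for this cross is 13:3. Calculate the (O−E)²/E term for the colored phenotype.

Under the 13:3 hypothesis (Σ ratio = 16, N = 1564):
  white: 1564 × 13/16 = 1270.75
  colored: 1564 × 3/16 = 293.25
Contribution of colored: (311 − 293.25)² / 293.25 = 1.0744

1.074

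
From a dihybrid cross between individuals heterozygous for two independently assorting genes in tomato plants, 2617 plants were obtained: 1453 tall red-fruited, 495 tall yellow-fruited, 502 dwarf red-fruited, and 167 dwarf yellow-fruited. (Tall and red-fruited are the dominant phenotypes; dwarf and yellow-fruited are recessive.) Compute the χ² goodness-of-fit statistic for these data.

A dihybrid F₂ with independent assortment and complete dominance at both loci gives a 9:3:3:1 phenotypic ratio.
The 9:3:3:1 ratio has 16 parts, so with N = 2617 the expected counts are:
  tall red-fruited: 2617 × 9/16 = 1472.0625
  tall yellow-fruited: 2617 × 3/16 = 490.6875
  dwarf red-fruited: 2617 × 3/16 = 490.6875
  dwarf yellow-fruited: 2617 × 1/16 = 163.5625
χ² = Σ (O − E)² / E
  tall red-fruited: (1453 − 1472.0625)² / 1472.0625 = 0.2469
  tall yellow-fruited: (495 − 490.6875)² / 490.6875 = 0.0379
  dwarf red-fruited: (502 − 490.6875)² / 490.6875 = 0.2608
  dwarf yellow-fruited: (167 − 163.5625)² / 163.5625 = 0.0722
χ² = 0.2469 + 0.0379 + 0.2608 + 0.0722 = 0.6178 ≈ 0.618

0.618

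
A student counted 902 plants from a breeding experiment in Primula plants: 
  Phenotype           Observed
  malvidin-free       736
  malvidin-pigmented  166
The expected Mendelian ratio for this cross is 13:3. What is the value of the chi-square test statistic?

0.071

Total ratio parts = 16. Expected numbers out of 902:
  malvidin-free: 902 × 13/16 = 732.875
  malvidin-pigmented: 902 × 3/16 = 169.125
χ² = Σ (O − E)² / E
  malvidin-free: (736 − 732.875)² / 732.875 = 0.0133
  malvidin-pigmented: (166 − 169.125)² / 169.125 = 0.0577
χ² = 0.0133 + 0.0577 = 0.071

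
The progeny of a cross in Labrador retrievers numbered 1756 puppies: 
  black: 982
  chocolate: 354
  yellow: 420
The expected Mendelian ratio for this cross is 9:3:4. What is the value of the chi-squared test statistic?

2.716

Total ratio parts = 16. Expected numbers out of 1756:
  black: 1756 × 9/16 = 987.75
  chocolate: 1756 × 3/16 = 329.25
  yellow: 1756 × 4/16 = 439
χ² = Σ (O − E)² / E
  black: (982 − 987.75)² / 987.75 = 0.0335
  chocolate: (354 − 329.25)² / 329.25 = 1.8605
  yellow: (420 − 439)² / 439 = 0.8223
χ² = 0.0335 + 1.8605 + 0.8223 = 2.7163 ≈ 2.716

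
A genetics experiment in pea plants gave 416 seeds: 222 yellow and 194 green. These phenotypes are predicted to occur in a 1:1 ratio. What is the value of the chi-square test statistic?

The 1:1 ratio has 2 parts, so with N = 416 the expected counts are:
  yellow: 416 × 1/2 = 208
  green: 416 × 1/2 = 208
χ² = Σ (O − E)² / E
  yellow: (222 − 208)² / 208 = 0.9423
  green: (194 − 208)² / 208 = 0.9423
χ² = 0.9423 + 0.9423 = 1.8846 ≈ 1.885

1.885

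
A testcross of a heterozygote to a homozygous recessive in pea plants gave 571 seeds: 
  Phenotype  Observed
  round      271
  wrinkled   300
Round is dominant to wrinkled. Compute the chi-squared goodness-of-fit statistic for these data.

1.473

A testcross of a heterozygote (Aa × aa) gives a 1:1 phenotypic ratio.
The 1:1 ratio has 2 parts, so with N = 571 the expected counts are:
  round: 571 × 1/2 = 285.5
  wrinkled: 571 × 1/2 = 285.5
χ² = Σ (O − E)² / E
  round: (271 − 285.5)² / 285.5 = 0.7364
  wrinkled: (300 − 285.5)² / 285.5 = 0.7364
χ² = 0.7364 + 0.7364 = 1.4728 ≈ 1.473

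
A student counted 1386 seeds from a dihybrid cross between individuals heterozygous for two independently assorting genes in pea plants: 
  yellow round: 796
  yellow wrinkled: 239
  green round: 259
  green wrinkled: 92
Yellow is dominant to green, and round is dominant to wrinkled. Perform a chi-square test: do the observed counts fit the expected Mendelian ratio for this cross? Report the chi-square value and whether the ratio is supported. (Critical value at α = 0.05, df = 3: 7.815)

A dihybrid F₂ with independent assortment and complete dominance at both loci gives a 9:3:3:1 phenotypic ratio.
The 9:3:3:1 ratio has 16 parts, so with N = 1386 the expected counts are:
  yellow round: 1386 × 9/16 = 779.625
  yellow wrinkled: 1386 × 3/16 = 259.875
  green round: 1386 × 3/16 = 259.875
  green wrinkled: 1386 × 1/16 = 86.625
χ² = Σ (O − E)² / E
  yellow round: (796 − 779.625)² / 779.625 = 0.3439
  yellow wrinkled: (239 − 259.875)² / 259.875 = 1.6768
  green round: (259 − 259.875)² / 259.875 = 0.0029
  green wrinkled: (92 − 86.625)² / 86.625 = 0.3335
χ² = 0.3439 + 1.6768 + 0.0029 + 0.3335 = 2.3571 ≈ 2.357
Degrees of freedom = 4 − 1 = 3; critical value at α = 0.05 is 7.815.
Since 2.357 < 7.815, we fail to reject the null hypothesis — the data are consistent with the 9:3:3:1 ratio.

2.357; consistent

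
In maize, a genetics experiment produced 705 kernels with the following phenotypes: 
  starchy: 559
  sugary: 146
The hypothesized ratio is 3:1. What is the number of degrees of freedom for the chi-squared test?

A goodness-of-fit test with 2 phenotype classes has df = 2 − 1 = 1.

1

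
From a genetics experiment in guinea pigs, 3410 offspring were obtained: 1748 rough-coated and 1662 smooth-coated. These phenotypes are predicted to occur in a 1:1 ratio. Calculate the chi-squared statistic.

2.169

The 1:1 ratio has 2 parts, so with N = 3410 the expected counts are:
  rough-coated: 3410 × 1/2 = 1705
  smooth-coated: 3410 × 1/2 = 1705
χ² = Σ (O − E)² / E
  rough-coated: (1748 − 1705)² / 1705 = 1.0845
  smooth-coated: (1662 − 1705)² / 1705 = 1.0845
χ² = 1.0845 + 1.0845 = 2.169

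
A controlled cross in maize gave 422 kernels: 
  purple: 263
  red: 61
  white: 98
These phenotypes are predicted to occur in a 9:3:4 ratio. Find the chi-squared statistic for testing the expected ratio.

7.451

Total ratio parts = 16. Expected numbers out of 422:
  purple: 422 × 9/16 = 237.375
  red: 422 × 3/16 = 79.125
  white: 422 × 4/16 = 105.5
χ² = Σ (O − E)² / E
  purple: (263 − 237.375)² / 237.375 = 2.7663
  red: (61 − 79.125)² / 79.125 = 4.1519
  white: (98 − 105.5)² / 105.5 = 0.5332
χ² = 2.7663 + 4.1519 + 0.5332 = 7.4514 ≈ 7.451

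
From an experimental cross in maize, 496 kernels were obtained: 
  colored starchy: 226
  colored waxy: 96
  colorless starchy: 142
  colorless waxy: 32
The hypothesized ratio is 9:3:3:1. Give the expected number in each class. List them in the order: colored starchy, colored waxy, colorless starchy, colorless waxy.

Under the 9:3:3:1 hypothesis (Σ ratio = 16, N = 496):
  colored starchy: 496 × 9/16 = 279
  colored waxy: 496 × 3/16 = 93
  colorless starchy: 496 × 3/16 = 93
  colorless waxy: 496 × 1/16 = 31

279, 93, 93, 31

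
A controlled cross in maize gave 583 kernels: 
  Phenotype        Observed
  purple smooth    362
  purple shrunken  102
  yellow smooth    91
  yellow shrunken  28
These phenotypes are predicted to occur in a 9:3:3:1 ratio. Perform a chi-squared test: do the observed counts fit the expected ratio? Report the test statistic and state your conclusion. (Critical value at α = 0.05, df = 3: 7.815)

9.049; not consistent

Total ratio parts = 16. Expected numbers out of 583:
  purple smooth: 583 × 9/16 = 327.9375
  purple shrunken: 583 × 3/16 = 109.3125
  yellow smooth: 583 × 3/16 = 109.3125
  yellow shrunken: 583 × 1/16 = 36.4375
χ² = Σ (O − E)² / E
  purple smooth: (362 − 327.9375)² / 327.9375 = 3.5380
  purple shrunken: (102 − 109.3125)² / 109.3125 = 0.4892
  yellow smooth: (91 − 109.3125)² / 109.3125 = 3.0678
  yellow shrunken: (28 − 36.4375)² / 36.4375 = 1.9538
χ² = 3.5380 + 0.4892 + 3.0678 + 1.9538 = 9.0488 ≈ 9.049
Degrees of freedom = 4 − 1 = 3; critical value at α = 0.05 is 7.815.
Since 9.049 > 7.815, we reject the null hypothesis — the data do not fit the 9:3:3:1 ratio.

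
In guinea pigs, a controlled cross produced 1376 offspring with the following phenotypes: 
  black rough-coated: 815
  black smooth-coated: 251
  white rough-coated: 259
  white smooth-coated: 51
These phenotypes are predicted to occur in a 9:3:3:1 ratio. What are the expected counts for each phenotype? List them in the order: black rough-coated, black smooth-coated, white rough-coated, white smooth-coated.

774, 258, 258, 86

Total ratio parts = 16. Expected numbers out of 1376:
  black rough-coated: 1376 × 9/16 = 774
  black smooth-coated: 1376 × 3/16 = 258
  white rough-coated: 1376 × 3/16 = 258
  white smooth-coated: 1376 × 1/16 = 86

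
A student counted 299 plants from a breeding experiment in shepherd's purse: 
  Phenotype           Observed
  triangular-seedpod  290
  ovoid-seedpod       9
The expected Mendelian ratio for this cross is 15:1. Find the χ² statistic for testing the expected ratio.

5.357

Expected counts for N = 299 under a 15:1 ratio (total parts = 16):
  triangular-seedpod: 299 × 15/16 = 280.3125
  ovoid-seedpod: 299 × 1/16 = 18.6875
χ² = Σ (O − E)² / E
  triangular-seedpod: (290 − 280.3125)² / 280.3125 = 0.3348
  ovoid-seedpod: (9 − 18.6875)² / 18.6875 = 5.0219
χ² = 0.3348 + 5.0219 = 5.3567 ≈ 5.357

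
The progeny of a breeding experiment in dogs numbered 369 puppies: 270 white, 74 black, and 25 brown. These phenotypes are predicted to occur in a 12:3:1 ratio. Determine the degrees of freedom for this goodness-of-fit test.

A goodness-of-fit test with 3 phenotype classes has df = 3 − 1 = 2.

2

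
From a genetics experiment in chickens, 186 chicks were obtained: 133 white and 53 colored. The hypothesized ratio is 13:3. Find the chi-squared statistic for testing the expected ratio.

11.594

Total ratio parts = 16. Expected numbers out of 186:
  white: 186 × 13/16 = 151.125
  colored: 186 × 3/16 = 34.875
χ² = Σ (O − E)² / E
  white: (133 − 151.125)² / 151.125 = 2.1738
  colored: (53 − 34.875)² / 34.875 = 9.4198
χ² = 2.1738 + 9.4198 = 11.5936 ≈ 11.594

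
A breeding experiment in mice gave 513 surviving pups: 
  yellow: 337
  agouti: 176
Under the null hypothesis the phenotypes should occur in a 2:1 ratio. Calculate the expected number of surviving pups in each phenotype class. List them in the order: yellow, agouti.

Total ratio parts = 3. Expected numbers out of 513:
  yellow: 513 × 2/3 = 342
  agouti: 513 × 1/3 = 171

342, 171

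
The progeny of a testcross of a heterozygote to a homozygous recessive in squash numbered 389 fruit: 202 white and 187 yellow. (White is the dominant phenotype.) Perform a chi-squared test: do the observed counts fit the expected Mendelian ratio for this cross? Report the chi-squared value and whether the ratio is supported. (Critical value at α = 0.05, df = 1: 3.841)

A testcross of a heterozygote (Aa × aa) gives a 1:1 phenotypic ratio.
Total ratio parts = 2. Expected numbers out of 389:
  white: 389 × 1/2 = 194.5
  yellow: 389 × 1/2 = 194.5
χ² = Σ (O − E)² / E
  white: (202 − 194.5)² / 194.5 = 0.2892
  yellow: (187 − 194.5)² / 194.5 = 0.2892
χ² = 0.2892 + 0.2892 = 0.5784 ≈ 0.578
Degrees of freedom = 2 − 1 = 1; critical value at α = 0.05 is 3.841.
Since 0.578 < 3.841, we fail to reject the null hypothesis — the data are consistent with the 1:1 ratio.

0.578; consistent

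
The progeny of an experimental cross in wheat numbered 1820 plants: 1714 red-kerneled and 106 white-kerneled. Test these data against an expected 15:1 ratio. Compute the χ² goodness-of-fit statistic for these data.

Expected counts for N = 1820 under a 15:1 ratio (total parts = 16):
  red-kerneled: 1820 × 15/16 = 1706.25
  white-kerneled: 1820 × 1/16 = 113.75
χ² = Σ (O − E)² / E
  red-kerneled: (1714 − 1706.25)² / 1706.25 = 0.0352
  white-kerneled: (106 − 113.75)² / 113.75 = 0.5280
χ² = 0.0352 + 0.5280 = 0.5632 ≈ 0.563

0.563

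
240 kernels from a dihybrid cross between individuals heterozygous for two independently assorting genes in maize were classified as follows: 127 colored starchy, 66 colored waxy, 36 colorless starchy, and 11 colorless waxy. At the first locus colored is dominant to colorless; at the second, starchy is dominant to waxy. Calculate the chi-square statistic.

13.141

A dihybrid F₂ with independent assortment and complete dominance at both loci gives a 9:3:3:1 phenotypic ratio.
The 9:3:3:1 ratio has 16 parts, so with N = 240 the expected counts are:
  colored starchy: 240 × 9/16 = 135
  colored waxy: 240 × 3/16 = 45
  colorless starchy: 240 × 3/16 = 45
  colorless waxy: 240 × 1/16 = 15
χ² = Σ (O − E)² / E
  colored starchy: (127 − 135)² / 135 = 0.4741
  colored waxy: (66 − 45)² / 45 = 9.8000
  colorless starchy: (36 − 45)² / 45 = 1.8000
  colorless waxy: (11 − 15)² / 15 = 1.0667
χ² = 0.4741 + 9.8000 + 1.8000 + 1.0667 = 13.1408 ≈ 13.141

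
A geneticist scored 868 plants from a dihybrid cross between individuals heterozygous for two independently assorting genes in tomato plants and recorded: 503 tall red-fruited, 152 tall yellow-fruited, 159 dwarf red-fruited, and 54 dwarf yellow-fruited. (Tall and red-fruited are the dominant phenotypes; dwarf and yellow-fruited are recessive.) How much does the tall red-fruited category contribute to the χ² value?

0.446

A dihybrid F₂ with independent assortment and complete dominance at both loci gives a 9:3:3:1 phenotypic ratio.
Expected counts for N = 868 under a 9:3:3:1 ratio (total parts = 16):
  tall red-fruited: 868 × 9/16 = 488.25
  tall yellow-fruited: 868 × 3/16 = 162.75
  dwarf red-fruited: 868 × 3/16 = 162.75
  dwarf yellow-fruited: 868 × 1/16 = 54.25
Contribution of tall red-fruited: (503 − 488.25)² / 488.25 = 0.4456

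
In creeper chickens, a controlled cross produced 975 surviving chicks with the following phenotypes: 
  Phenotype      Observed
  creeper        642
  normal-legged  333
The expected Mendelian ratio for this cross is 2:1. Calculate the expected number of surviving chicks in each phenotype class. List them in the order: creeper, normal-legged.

Expected counts for N = 975 under a 2:1 ratio (total parts = 3):
  creeper: 975 × 2/3 = 650
  normal-legged: 975 × 1/3 = 325

650, 325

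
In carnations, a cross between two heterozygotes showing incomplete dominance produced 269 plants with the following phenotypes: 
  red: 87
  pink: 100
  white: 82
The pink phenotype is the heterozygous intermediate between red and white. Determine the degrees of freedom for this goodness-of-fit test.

With incomplete dominance, a heterozygote × heterozygote cross gives a 1:2:1 phenotypic ratio.
A goodness-of-fit test with 3 phenotype classes has df = 3 − 1 = 2.

2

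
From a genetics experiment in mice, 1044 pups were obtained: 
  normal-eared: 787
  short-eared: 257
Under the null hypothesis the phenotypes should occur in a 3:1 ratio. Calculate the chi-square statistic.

Total ratio parts = 4. Expected numbers out of 1044:
  normal-eared: 1044 × 3/4 = 783
  short-eared: 1044 × 1/4 = 261
χ² = Σ (O − E)² / E
  normal-eared: (787 − 783)² / 783 = 0.0204
  short-eared: (257 − 261)² / 261 = 0.0613
χ² = 0.0204 + 0.0613 = 0.0817 ≈ 0.082

0.082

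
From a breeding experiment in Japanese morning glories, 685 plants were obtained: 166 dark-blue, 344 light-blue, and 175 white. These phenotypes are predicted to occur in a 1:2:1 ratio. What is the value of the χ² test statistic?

Under the 1:2:1 hypothesis (Σ ratio = 4, N = 685):
  dark-blue: 685 × 1/4 = 171.25
  light-blue: 685 × 2/4 = 342.5
  white: 685 × 1/4 = 171.25
χ² = Σ (O − E)² / E
  dark-blue: (166 − 171.25)² / 171.25 = 0.1609
  light-blue: (344 − 342.5)² / 342.5 = 0.0066
  white: (175 − 171.25)² / 171.25 = 0.0821
χ² = 0.1609 + 0.0066 + 0.0821 = 0.2496 ≈ 0.250

0.250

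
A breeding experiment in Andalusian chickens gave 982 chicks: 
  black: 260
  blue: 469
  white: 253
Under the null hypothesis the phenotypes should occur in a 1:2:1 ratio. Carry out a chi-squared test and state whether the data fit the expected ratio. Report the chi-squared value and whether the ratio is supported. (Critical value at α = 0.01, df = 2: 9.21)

Under the 1:2:1 hypothesis (Σ ratio = 4, N = 982):
  black: 982 × 1/4 = 245.5
  blue: 982 × 2/4 = 491
  white: 982 × 1/4 = 245.5
χ² = Σ (O − E)² / E
  black: (260 − 245.5)² / 245.5 = 0.8564
  blue: (469 − 491)² / 491 = 0.9857
  white: (253 − 245.5)² / 245.5 = 0.2291
χ² = 0.8564 + 0.9857 + 0.2291 = 2.0712 ≈ 2.071
Degrees of freedom = 3 − 1 = 2; critical value at α = 0.01 is 9.21.
Since 2.071 < 9.21, we fail to reject the null hypothesis — the data are consistent with the 1:2:1 ratio.

2.071; consistent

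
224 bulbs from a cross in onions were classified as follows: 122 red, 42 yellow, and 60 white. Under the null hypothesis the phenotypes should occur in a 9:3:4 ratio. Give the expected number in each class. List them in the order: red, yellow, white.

Total ratio parts = 16. Expected numbers out of 224:
  red: 224 × 9/16 = 126
  yellow: 224 × 3/16 = 42
  white: 224 × 4/16 = 56

126, 42, 56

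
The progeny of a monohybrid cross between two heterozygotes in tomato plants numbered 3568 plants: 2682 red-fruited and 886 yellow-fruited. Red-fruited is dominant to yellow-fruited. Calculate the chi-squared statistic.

0.054

For a monohybrid cross between heterozygotes with complete dominance, the expected phenotypic ratio is 3:1.
The 3:1 ratio has 4 parts, so with N = 3568 the expected counts are:
  red-fruited: 3568 × 3/4 = 2676
  yellow-fruited: 3568 × 1/4 = 892
χ² = Σ (O − E)² / E
  red-fruited: (2682 − 2676)² / 2676 = 0.0135
  yellow-fruited: (886 − 892)² / 892 = 0.0404
χ² = 0.0135 + 0.0404 = 0.0539 ≈ 0.054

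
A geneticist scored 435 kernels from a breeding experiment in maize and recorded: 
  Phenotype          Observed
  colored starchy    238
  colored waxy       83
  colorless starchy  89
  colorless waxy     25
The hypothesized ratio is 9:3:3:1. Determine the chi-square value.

The 9:3:3:1 ratio has 16 parts, so with N = 435 the expected counts are:
  colored starchy: 435 × 9/16 = 244.6875
  colored waxy: 435 × 3/16 = 81.5625
  colorless starchy: 435 × 3/16 = 81.5625
  colorless waxy: 435 × 1/16 = 27.1875
χ² = Σ (O − E)² / E
  colored starchy: (238 − 244.6875)² / 244.6875 = 0.1828
  colored waxy: (83 − 81.5625)² / 81.5625 = 0.0253
  colorless starchy: (89 − 81.5625)² / 81.5625 = 0.6782
  colorless waxy: (25 − 27.1875)² / 27.1875 = 0.1760
χ² = 0.1828 + 0.0253 + 0.6782 + 0.1760 = 1.0623 ≈ 1.062

1.062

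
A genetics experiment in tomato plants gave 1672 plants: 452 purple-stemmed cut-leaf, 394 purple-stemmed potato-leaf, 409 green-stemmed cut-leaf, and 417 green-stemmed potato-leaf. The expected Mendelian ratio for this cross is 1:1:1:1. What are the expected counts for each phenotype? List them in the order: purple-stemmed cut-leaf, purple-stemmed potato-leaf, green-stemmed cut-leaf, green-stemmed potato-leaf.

Expected counts for N = 1672 under a 1:1:1:1 ratio (total parts = 4):
  purple-stemmed cut-leaf: 1672 × 1/4 = 418
  purple-stemmed potato-leaf: 1672 × 1/4 = 418
  green-stemmed cut-leaf: 1672 × 1/4 = 418
  green-stemmed potato-leaf: 1672 × 1/4 = 418

418, 418, 418, 418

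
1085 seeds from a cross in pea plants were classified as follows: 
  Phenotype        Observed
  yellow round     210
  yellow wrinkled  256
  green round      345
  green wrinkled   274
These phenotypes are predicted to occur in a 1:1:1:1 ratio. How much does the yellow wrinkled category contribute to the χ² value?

Expected counts for N = 1085 under a 1:1:1:1 ratio (total parts = 4):
  yellow round: 1085 × 1/4 = 271.25
  yellow wrinkled: 1085 × 1/4 = 271.25
  green round: 1085 × 1/4 = 271.25
  green wrinkled: 1085 × 1/4 = 271.25
Contribution of yellow wrinkled: (256 − 271.25)² / 271.25 = 0.8574

0.857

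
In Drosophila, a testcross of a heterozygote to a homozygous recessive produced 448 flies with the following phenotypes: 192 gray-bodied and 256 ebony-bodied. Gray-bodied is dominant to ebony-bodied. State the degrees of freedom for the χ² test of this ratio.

A testcross of a heterozygote (Aa × aa) gives a 1:1 phenotypic ratio.
A goodness-of-fit test with 2 phenotype classes has df = 2 − 1 = 1.

1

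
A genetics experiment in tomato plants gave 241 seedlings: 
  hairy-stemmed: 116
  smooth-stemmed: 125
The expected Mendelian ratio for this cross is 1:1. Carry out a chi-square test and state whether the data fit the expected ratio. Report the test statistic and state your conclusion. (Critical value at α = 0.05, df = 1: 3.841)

0.336; consistent

Expected counts for N = 241 under a 1:1 ratio (total parts = 2):
  hairy-stemmed: 241 × 1/2 = 120.5
  smooth-stemmed: 241 × 1/2 = 120.5
χ² = Σ (O − E)² / E
  hairy-stemmed: (116 − 120.5)² / 120.5 = 0.1680
  smooth-stemmed: (125 − 120.5)² / 120.5 = 0.1680
χ² = 0.1680 + 0.1680 = 0.336
Degrees of freedom = 2 − 1 = 1; critical value at α = 0.05 is 3.841.
Since 0.336 < 3.841, we fail to reject the null hypothesis — the data are consistent with the 1:1 ratio.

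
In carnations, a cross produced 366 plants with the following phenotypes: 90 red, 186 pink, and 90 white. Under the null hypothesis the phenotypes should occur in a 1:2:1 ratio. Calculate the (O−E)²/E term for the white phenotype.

0.025

The 1:2:1 ratio has 4 parts, so with N = 366 the expected counts are:
  red: 366 × 1/4 = 91.5
  pink: 366 × 2/4 = 183
  white: 366 × 1/4 = 91.5
Contribution of white: (90 − 91.5)² / 91.5 = 0.0246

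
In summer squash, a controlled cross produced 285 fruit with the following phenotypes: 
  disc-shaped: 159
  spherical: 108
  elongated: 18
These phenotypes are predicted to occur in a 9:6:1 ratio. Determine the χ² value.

0.025

The 9:6:1 ratio has 16 parts, so with N = 285 the expected counts are:
  disc-shaped: 285 × 9/16 = 160.3125
  spherical: 285 × 6/16 = 106.875
  elongated: 285 × 1/16 = 17.8125
χ² = Σ (O − E)² / E
  disc-shaped: (159 − 160.3125)² / 160.3125 = 0.0107
  spherical: (108 − 106.875)² / 106.875 = 0.0118
  elongated: (18 − 17.8125)² / 17.8125 = 0.0020
χ² = 0.0107 + 0.0118 + 0.0020 = 0.0245 ≈ 0.025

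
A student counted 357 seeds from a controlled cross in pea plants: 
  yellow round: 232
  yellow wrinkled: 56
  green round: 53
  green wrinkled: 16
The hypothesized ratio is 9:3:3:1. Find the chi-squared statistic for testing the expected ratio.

11.319

The 9:3:3:1 ratio has 16 parts, so with N = 357 the expected counts are:
  yellow round: 357 × 9/16 = 200.8125
  yellow wrinkled: 357 × 3/16 = 66.9375
  green round: 357 × 3/16 = 66.9375
  green wrinkled: 357 × 1/16 = 22.3125
χ² = Σ (O − E)² / E
  yellow round: (232 − 200.8125)² / 200.8125 = 4.8436
  yellow wrinkled: (56 − 66.9375)² / 66.9375 = 1.7872
  green round: (53 − 66.9375)² / 66.9375 = 2.9020
  green wrinkled: (16 − 22.3125)² / 22.3125 = 1.7859
χ² = 4.8436 + 1.7872 + 2.9020 + 1.7859 = 11.3187 ≈ 11.319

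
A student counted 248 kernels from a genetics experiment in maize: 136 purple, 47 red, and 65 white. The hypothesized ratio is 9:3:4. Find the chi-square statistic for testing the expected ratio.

0.238

Total ratio parts = 16. Expected numbers out of 248:
  purple: 248 × 9/16 = 139.5
  red: 248 × 3/16 = 46.5
  white: 248 × 4/16 = 62
χ² = Σ (O − E)² / E
  purple: (136 − 139.5)² / 139.5 = 0.0878
  red: (47 − 46.5)² / 46.5 = 0.0054
  white: (65 − 62)² / 62 = 0.1452
χ² = 0.0878 + 0.0054 + 0.1452 = 0.2384 ≈ 0.238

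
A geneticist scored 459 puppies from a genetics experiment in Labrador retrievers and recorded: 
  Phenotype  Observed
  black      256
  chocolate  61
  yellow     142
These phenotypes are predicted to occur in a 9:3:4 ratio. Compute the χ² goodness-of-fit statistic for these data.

Expected counts for N = 459 under a 9:3:4 ratio (total parts = 16):
  black: 459 × 9/16 = 258.1875
  chocolate: 459 × 3/16 = 86.0625
  yellow: 459 × 4/16 = 114.75
χ² = Σ (O − E)² / E
  black: (256 − 258.1875)² / 258.1875 = 0.0185
  chocolate: (61 − 86.0625)² / 86.0625 = 7.2985
  yellow: (142 − 114.75)² / 114.75 = 6.4711
χ² = 0.0185 + 7.2985 + 6.4711 = 13.7881 ≈ 13.788

13.788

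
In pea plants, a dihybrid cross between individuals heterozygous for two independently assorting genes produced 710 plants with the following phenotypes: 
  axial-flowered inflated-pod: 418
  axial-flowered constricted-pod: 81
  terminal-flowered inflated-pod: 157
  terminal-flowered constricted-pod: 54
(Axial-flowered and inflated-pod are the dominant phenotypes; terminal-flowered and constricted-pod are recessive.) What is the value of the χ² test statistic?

27.648

A dihybrid F₂ with independent assortment and complete dominance at both loci gives a 9:3:3:1 phenotypic ratio.
The 9:3:3:1 ratio has 16 parts, so with N = 710 the expected counts are:
  axial-flowered inflated-pod: 710 × 9/16 = 399.375
  axial-flowered constricted-pod: 710 × 3/16 = 133.125
  terminal-flowered inflated-pod: 710 × 3/16 = 133.125
  terminal-flowered constricted-pod: 710 × 1/16 = 44.375
χ² = Σ (O − E)² / E
  axial-flowered inflated-pod: (418 − 399.375)² / 399.375 = 0.8686
  axial-flowered constricted-pod: (81 − 133.125)² / 133.125 = 20.4095
  terminal-flowered inflated-pod: (157 − 133.125)² / 133.125 = 4.2818
  terminal-flowered constricted-pod: (54 − 44.375)² / 44.375 = 2.0877
χ² = 0.8686 + 20.4095 + 4.2818 + 2.0877 = 27.6476 ≈ 27.648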